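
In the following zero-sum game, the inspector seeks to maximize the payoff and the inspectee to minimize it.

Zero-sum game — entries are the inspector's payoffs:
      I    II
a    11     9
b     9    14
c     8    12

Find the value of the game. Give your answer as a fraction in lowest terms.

73/7

Row c is strictly dominated by row b, so the inspector never plays it.
The remaining 2×2 game on (a, b) × (I, II) has no saddle point. Let the inspector play a with probability p; indifference gives 11p + 9(1−p) = 9p + 14(1−p), so p = 5/7.
Similarly the inspectee's optimal q on I is 5/7, and the value is 11·(5/7) + (9)·(2/7) = 73/7.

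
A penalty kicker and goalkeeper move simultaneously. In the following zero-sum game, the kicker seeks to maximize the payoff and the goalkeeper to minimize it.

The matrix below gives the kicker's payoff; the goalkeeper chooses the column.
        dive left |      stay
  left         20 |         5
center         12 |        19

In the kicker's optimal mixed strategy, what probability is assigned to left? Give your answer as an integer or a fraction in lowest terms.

7/22

Row minima are 5 and 12, so the kicker's maximin is 12; column maxima are 20 and 19, so the goalkeeper's minimax is 19. These differ, so the equilibrium is in mixed strategies.
Let the kicker play left with probability p. The goalkeeper is indifferent when 20p + 12(1−p) = 5p + 19(1−p), giving p = 7/22.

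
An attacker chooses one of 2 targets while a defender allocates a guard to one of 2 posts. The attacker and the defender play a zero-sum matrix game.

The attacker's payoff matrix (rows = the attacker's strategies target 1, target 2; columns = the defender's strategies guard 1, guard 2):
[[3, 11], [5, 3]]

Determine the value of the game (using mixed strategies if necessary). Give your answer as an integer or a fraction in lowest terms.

23/5

Row minima are 3 and 3, so the attacker's maximin is 3; column maxima are 5 and 11, so the defender's minimax is 5. These differ, so the equilibrium is in mixed strategies.
Let the attacker play target 1 with probability p. The defender is indifferent when 3p + 5(1−p) = 11p + 3(1−p), giving p = 1/5.
Let the defender play guard 1 with probability q. The attacker is indifferent when 3q + 11(1−q) = 5q + 3(1−q), giving q = 4/5.
The value is 3·(4/5) + (11)·(1/5) = 23/5.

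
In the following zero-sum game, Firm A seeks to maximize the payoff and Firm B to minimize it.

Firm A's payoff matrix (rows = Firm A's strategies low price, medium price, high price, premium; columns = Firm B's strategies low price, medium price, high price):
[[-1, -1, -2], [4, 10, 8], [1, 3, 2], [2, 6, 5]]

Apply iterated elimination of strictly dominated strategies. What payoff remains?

Column medium price is strictly dominated by high price for Firm B (-2<-1, 8<10, 2<3, 5<6); eliminate medium price.
Row low price is strictly dominated by row medium price (4>-1, 8>-2); eliminate low price.
Column high price is strictly dominated by low price for Firm B (4<8, 1<2, 2<5); eliminate high price.
Row high price is strictly dominated by row medium price (4>1); eliminate high price.
Row premium is strictly dominated by row medium price (4>2); eliminate premium.
Only (medium price, low price) remains, with payoff 4.

4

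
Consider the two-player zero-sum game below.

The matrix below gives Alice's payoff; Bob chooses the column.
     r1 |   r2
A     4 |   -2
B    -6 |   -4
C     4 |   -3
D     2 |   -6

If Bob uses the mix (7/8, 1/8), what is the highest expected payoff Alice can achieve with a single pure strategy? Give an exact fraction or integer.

A: (4)·(7/8) + (-2)·(1/8) = 13/4.
B: (-6)·(7/8) + (-4)·(1/8) = -23/4.
C: (4)·(7/8) + (-3)·(1/8) = 25/8.
D: (2)·(7/8) + (-6)·(1/8) = 1.
The best pure response is A with expected payoff 13/4.

13/4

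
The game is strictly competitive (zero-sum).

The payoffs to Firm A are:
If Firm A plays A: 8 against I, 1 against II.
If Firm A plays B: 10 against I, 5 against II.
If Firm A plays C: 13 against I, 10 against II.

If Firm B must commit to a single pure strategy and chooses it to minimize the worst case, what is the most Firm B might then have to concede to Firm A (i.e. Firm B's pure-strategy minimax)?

The worst case (largest entry) in each column is I: 13, II: 10.
The best (smallest) of these is 10.

10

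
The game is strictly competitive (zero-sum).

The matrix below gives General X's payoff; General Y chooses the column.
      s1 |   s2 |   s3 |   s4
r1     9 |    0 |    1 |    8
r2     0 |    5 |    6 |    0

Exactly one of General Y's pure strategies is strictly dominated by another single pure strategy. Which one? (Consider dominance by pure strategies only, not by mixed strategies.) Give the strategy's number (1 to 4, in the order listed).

General Y prefers columns that give General X less. Compare s3 with s2: 0 < 1, 5 < 6.
So s2 strictly dominates s3 for General Y; s3 is strictly dominated.

3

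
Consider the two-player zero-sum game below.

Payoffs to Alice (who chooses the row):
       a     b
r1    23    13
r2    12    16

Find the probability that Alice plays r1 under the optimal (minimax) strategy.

2/7

Row minima are 13 and 12, so Alice's maximin is 13; column maxima are 23 and 16, so Bob's minimax is 16. These differ, so the equilibrium is in mixed strategies.
Let Alice play r1 with probability p. Bob is indifferent when 23p + 12(1−p) = 13p + 16(1−p), giving p = 2/7.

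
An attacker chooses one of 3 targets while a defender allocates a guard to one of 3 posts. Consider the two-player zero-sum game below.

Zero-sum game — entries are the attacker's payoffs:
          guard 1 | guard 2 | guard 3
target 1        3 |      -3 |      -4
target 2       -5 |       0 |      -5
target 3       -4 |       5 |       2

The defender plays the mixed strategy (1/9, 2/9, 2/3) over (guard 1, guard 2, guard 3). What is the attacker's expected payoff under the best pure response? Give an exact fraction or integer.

target 1: (3)·(1/9) + (-3)·(2/9) + (-4)·(2/3) = -3.
target 2: (-5)·(1/9) + (0)·(2/9) + (-5)·(2/3) = -35/9.
target 3: (-4)·(1/9) + (5)·(2/9) + (2)·(2/3) = 2.
The best pure response is target 3 with expected payoff 2.

2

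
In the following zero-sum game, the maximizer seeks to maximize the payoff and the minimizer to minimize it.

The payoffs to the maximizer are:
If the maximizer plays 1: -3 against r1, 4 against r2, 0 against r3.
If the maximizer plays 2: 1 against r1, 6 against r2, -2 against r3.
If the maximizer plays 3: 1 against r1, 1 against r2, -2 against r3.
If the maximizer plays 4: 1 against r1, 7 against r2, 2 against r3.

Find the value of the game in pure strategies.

Row minima: -3, -2, -2, 1 → the maximizer's maximin is 1.
Column maxima: 1, 7, 2 → the minimizer's minimax is 1.
They coincide at (4, r1), so the value is 1.

1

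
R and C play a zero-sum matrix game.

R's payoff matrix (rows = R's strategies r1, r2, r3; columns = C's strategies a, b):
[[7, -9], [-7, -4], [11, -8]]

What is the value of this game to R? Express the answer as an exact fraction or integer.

Row r1 is strictly dominated by row r3, so R never plays it.
The remaining 2×2 game on (r2, r3) × (a, b) has no saddle point. Let R play r2 with probability p; indifference gives −7p + 11(1−p) = −4p − 8(1−p), so p = 19/22.
Similarly C's optimal q on a is 2/11, and the value is -7·(2/11) + (-4)·(9/11) = -50/11.

-50/11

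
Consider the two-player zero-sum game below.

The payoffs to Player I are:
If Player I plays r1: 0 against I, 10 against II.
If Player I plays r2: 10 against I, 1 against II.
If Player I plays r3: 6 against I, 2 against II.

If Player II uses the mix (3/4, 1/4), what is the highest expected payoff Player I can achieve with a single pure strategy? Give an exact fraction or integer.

31/4

r1: (0)·(3/4) + (10)·(1/4) = 5/2.
r2: (10)·(3/4) + (1)·(1/4) = 31/4.
r3: (6)·(3/4) + (2)·(1/4) = 5.
The best pure response is r2 with expected payoff 31/4.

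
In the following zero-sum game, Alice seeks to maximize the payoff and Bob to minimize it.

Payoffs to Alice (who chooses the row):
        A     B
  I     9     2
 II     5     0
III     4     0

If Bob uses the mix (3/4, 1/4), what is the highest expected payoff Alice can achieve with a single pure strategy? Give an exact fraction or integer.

I: (9)·(3/4) + (2)·(1/4) = 29/4.
II: (5)·(3/4) + (0)·(1/4) = 15/4.
III: (4)·(3/4) + (0)·(1/4) = 3.
The best pure response is I with expected payoff 29/4.

29/4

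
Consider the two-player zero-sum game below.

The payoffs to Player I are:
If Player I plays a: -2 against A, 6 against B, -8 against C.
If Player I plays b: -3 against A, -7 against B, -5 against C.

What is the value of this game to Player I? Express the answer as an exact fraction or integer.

-43/8

Column A is strictly dominated by C for Player II (it gives Player I more in every row).
The remaining 2×2 game on (a, b) × (B, C) has no saddle point. Let Player I play a with probability p; indifference gives 6p − 7(1−p) = −8p − 5(1−p), so p = 1/8.
Similarly Player II's optimal q on B is 3/16, and the value is 6·(3/16) + (-8)·(13/16) = -43/8.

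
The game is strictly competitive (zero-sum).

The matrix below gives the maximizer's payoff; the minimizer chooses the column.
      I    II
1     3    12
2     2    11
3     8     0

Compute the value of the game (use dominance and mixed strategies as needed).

96/17

Row 2 is strictly dominated by row 1, so the maximizer never plays it.
The remaining 2×2 game on (1, 3) × (I, II) has no saddle point. Let the maximizer play 1 with probability p; indifference gives 3p + 8(1−p) = 12p, so p = 8/17.
Similarly the minimizer's optimal q on I is 12/17, and the value is 3·(12/17) + (12)·(5/17) = 96/17.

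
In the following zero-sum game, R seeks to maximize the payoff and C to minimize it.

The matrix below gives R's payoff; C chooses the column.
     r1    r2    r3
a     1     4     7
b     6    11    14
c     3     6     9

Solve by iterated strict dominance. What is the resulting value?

Row c is strictly dominated by row b (6>3, 11>6, 14>9); eliminate c.
Row a is strictly dominated by row b (6>1, 11>4, 14>7); eliminate a.
Column r3 is strictly dominated by r1 for C (6<14); eliminate r3.
Column r2 is strictly dominated by r1 for C (6<11); eliminate r2.
Only (b, r1) remains, with payoff 6.

6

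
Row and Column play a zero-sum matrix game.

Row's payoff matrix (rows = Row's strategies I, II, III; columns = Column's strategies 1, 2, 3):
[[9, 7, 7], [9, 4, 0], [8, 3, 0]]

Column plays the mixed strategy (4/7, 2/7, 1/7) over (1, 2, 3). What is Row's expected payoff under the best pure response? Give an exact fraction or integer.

I: (9)·(4/7) + (7)·(2/7) + (7)·(1/7) = 57/7.
II: (9)·(4/7) + (4)·(2/7) + (0)·(1/7) = 44/7.
III: (8)·(4/7) + (3)·(2/7) + (0)·(1/7) = 38/7.
The best pure response is I with expected payoff 57/7.

57/7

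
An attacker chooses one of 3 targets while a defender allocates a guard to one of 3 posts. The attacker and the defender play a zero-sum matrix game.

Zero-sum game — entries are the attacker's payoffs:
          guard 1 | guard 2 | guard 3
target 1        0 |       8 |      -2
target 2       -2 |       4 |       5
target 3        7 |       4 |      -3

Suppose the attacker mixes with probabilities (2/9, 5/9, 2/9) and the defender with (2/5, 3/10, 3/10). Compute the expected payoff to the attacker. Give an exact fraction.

193/90

Against (2/5, 3/10, 3/10), each row's expected payoff is target 1: 9/5; target 2: 19/10; target 3: 31/10.
Taking the (2/9, 5/9, 2/9)-weighted average: (2/9)·(9/5) + (5/9)·(19/10) + (2/9)·(31/10) = 193/90.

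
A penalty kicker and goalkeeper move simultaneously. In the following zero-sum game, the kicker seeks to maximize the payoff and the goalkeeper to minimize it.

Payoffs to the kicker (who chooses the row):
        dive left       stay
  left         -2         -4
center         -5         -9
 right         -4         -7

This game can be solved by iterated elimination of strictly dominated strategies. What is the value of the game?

Row right is strictly dominated by row left (-2>-4, -4>-7); eliminate right.
Column dive left is strictly dominated by stay for the goalkeeper (-4<-2, -9<-5); eliminate dive left.
Row center is strictly dominated by row left (-4>-9); eliminate center.
Only (left, stay) remains, with payoff -4.

-4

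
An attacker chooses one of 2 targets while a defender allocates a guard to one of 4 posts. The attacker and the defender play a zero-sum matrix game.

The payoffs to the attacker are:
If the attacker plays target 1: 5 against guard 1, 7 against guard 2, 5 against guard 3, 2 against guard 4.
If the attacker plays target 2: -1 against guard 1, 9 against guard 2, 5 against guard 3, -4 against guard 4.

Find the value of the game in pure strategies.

2

Row minima: 2, -4 → the attacker's maximin is 2.
Column maxima: 5, 9, 5, 2 → the defender's minimax is 2.
They coincide at (target 1, guard 4), so the value is 2.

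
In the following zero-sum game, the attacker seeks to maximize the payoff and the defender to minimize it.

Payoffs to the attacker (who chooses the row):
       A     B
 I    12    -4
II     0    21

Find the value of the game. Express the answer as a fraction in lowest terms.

Row minima are -4 and 0, so the attacker's maximin is 0; column maxima are 12 and 21, so the defender's minimax is 12. These differ, so the equilibrium is in mixed strategies.
Let the attacker play I with probability p. The defender is indifferent when 12p = −4p + 21(1−p), giving p = 21/37.
Let the defender play A with probability q. The attacker is indifferent when 12q − 4(1−q) = 21(1−q), giving q = 25/37.
The value is 12·(25/37) + (-4)·(12/37) = 252/37.

252/37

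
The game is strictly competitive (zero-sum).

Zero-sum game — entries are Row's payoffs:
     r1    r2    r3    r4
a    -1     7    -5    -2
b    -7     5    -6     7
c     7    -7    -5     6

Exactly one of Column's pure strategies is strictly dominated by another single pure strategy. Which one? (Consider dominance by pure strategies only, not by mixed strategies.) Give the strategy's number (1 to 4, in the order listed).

Column prefers columns that give Row less. Compare r4 with r3: -5 < -2, -6 < 7, -5 < 6.
So r3 strictly dominates r4 for Column; r4 is strictly dominated.

4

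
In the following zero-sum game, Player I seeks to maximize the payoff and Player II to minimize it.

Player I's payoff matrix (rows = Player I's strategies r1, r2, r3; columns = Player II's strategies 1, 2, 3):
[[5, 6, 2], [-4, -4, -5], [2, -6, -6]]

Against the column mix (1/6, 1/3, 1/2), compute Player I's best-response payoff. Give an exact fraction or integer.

23/6

r1: (5)·(1/6) + (6)·(1/3) + (2)·(1/2) = 23/6.
r2: (-4)·(1/6) + (-4)·(1/3) + (-5)·(1/2) = -9/2.
r3: (2)·(1/6) + (-6)·(1/3) + (-6)·(1/2) = -14/3.
The best pure response is r1 with expected payoff 23/6.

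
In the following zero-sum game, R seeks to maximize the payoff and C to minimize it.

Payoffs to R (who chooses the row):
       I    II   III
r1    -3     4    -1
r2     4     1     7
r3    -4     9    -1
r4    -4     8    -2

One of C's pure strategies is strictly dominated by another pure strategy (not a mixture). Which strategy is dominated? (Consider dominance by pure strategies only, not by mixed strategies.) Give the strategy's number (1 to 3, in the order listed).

3

C prefers columns that give R less. Compare III with I: -3 < -1, 4 < 7, -4 < -1, -4 < -2.
So I strictly dominates III for C; III is strictly dominated.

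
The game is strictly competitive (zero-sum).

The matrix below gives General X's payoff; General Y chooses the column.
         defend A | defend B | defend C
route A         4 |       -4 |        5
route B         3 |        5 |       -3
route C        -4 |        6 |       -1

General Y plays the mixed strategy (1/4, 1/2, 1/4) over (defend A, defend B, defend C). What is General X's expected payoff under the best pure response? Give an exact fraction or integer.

5/2

route A: (4)·(1/4) + (-4)·(1/2) + (5)·(1/4) = 1/4.
route B: (3)·(1/4) + (5)·(1/2) + (-3)·(1/4) = 5/2.
route C: (-4)·(1/4) + (6)·(1/2) + (-1)·(1/4) = 7/4.
The best pure response is route B with expected payoff 5/2.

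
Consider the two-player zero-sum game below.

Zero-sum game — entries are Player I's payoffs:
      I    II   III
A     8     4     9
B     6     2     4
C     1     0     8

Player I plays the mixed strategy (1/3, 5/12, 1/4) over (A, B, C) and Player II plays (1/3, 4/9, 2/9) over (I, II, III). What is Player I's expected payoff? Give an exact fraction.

17/4

Against (1/3, 4/9, 2/9), each row's expected payoff is A: 58/9; B: 34/9; C: 19/9.
Taking the (1/3, 5/12, 1/4)-weighted average: (1/3)·(58/9) + (5/12)·(34/9) + (1/4)·(19/9) = 17/4.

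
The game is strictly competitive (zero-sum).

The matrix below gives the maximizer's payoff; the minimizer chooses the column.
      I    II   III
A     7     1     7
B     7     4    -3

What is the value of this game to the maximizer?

Column I is strictly dominated by II for the minimizer (it gives the maximizer more in every row).
The remaining 2×2 game on (A, B) × (II, III) has no saddle point. Let the maximizer play A with probability p; indifference gives p + 4(1−p) = 7p − 3(1−p), so p = 7/13.
Similarly the minimizer's optimal q on II is 10/13, and the value is 1·(10/13) + (7)·(3/13) = 31/13.

31/13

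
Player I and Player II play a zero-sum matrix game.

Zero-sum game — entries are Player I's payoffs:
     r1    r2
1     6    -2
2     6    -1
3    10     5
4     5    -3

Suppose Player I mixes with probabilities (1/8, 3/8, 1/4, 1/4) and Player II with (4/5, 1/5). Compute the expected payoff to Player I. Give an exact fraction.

43/8

Against (4/5, 1/5), each row's expected payoff is 1: 22/5; 2: 23/5; 3: 9; 4: 17/5.
Taking the (1/8, 3/8, 1/4, 1/4)-weighted average: (1/8)·(22/5) + (3/8)·(23/5) + (1/4)·(9) + (1/4)·(17/5) = 43/8.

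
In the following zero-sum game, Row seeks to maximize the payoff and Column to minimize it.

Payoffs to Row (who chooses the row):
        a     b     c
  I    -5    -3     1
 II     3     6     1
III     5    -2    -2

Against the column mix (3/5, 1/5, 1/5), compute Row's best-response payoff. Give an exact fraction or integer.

16/5

I: (-5)·(3/5) + (-3)·(1/5) + (1)·(1/5) = -17/5.
II: (3)·(3/5) + (6)·(1/5) + (1)·(1/5) = 16/5.
III: (5)·(3/5) + (-2)·(1/5) + (-2)·(1/5) = 11/5.
The best pure response is II with expected payoff 16/5.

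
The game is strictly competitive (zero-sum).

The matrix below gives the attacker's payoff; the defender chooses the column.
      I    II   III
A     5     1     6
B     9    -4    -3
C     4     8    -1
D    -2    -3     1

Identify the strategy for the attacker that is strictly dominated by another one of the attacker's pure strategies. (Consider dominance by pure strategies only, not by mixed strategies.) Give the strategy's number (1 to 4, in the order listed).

Compare D with A: 5 > -2, 1 > -3, 6 > 1.
So A strictly dominates D for the attacker; D is strictly dominated.

4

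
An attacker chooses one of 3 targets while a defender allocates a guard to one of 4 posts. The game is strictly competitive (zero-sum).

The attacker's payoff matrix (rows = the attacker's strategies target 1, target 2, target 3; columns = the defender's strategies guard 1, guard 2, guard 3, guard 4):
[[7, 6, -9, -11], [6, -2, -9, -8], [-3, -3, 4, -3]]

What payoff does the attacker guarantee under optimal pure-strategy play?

Row minima: -11, -9, -3 → the attacker's maximin is -3.
Column maxima: 7, 6, 4, -3 → the defender's minimax is -3.
They coincide at (target 3, guard 4), so the value is -3.

-3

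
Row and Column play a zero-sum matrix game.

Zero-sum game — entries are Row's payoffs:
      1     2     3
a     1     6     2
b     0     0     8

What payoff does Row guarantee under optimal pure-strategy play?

1

Row minima: 1, 0 → Row's maximin is 1.
Column maxima: 1, 6, 8 → Column's minimax is 1.
They coincide at (a, 1), so the value is 1.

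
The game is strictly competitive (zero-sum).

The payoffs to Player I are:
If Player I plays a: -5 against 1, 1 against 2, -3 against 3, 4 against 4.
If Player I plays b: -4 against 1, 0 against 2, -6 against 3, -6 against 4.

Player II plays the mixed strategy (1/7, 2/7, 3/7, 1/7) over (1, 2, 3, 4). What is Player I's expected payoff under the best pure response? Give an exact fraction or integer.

-8/7

a: (-5)·(1/7) + (1)·(2/7) + (-3)·(3/7) + (4)·(1/7) = -8/7.
b: (-4)·(1/7) + (0)·(2/7) + (-6)·(3/7) + (-6)·(1/7) = -4.
The best pure response is a with expected payoff -8/7.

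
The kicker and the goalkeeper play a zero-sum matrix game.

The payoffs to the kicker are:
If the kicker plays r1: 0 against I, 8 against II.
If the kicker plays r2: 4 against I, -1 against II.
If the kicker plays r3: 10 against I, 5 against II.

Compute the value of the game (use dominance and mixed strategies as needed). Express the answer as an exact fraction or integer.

Row r2 is strictly dominated by row r3, so the kicker never plays it.
The remaining 2×2 game on (r1, r3) × (I, II) has no saddle point. Let the kicker play r1 with probability p; indifference gives 10(1−p) = 8p + 5(1−p), so p = 5/13.
Similarly the goalkeeper's optimal q on I is 3/13, and the value is 0·(3/13) + (8)·(10/13) = 80/13.

80/13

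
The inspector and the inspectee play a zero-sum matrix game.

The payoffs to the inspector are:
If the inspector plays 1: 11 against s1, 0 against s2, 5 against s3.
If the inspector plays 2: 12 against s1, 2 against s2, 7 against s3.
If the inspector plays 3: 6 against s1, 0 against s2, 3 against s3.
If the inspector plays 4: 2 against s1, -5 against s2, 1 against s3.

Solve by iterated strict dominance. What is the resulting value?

Row 4 is strictly dominated by row 1 (11>2, 0>-5, 5>1); eliminate 4.
Column s3 is strictly dominated by s2 for the inspectee (0<5, 2<7, 0<3); eliminate s3.
Column s1 is strictly dominated by s2 for the inspectee (0<11, 2<12, 0<6); eliminate s1.
Row 1 is strictly dominated by row 2 (2>0); eliminate 1.
Row 3 is strictly dominated by row 2 (2>0); eliminate 3.
Only (2, s2) remains, with payoff 2.

2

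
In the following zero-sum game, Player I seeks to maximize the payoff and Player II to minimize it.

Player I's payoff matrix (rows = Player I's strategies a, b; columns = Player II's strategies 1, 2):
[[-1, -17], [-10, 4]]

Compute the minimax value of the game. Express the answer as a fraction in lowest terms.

Row minima are -17 and -10, so Player I's maximin is -10; column maxima are -1 and 4, so Player II's minimax is -1. These differ, so the equilibrium is in mixed strategies.
Let Player I play a with probability p. Player II is indifferent when −p − 10(1−p) = −17p + 4(1−p), giving p = 7/15.
Let Player II play 1 with probability q. Player I is indifferent when −q − 17(1−q) = −10q + 4(1−q), giving q = 7/10.
The value is -1·(7/10) + (-17)·(3/10) = -29/5.

-29/5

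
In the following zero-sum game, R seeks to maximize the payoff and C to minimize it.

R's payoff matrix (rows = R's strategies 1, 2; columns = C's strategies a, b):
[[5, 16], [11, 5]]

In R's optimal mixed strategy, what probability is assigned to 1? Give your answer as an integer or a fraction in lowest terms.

Row minima are 5 and 5, so R's maximin is 5; column maxima are 11 and 16, so C's minimax is 11. These differ, so the equilibrium is in mixed strategies.
Let R play 1 with probability p. C is indifferent when 5p + 11(1−p) = 16p + 5(1−p), giving p = 6/17.

6/17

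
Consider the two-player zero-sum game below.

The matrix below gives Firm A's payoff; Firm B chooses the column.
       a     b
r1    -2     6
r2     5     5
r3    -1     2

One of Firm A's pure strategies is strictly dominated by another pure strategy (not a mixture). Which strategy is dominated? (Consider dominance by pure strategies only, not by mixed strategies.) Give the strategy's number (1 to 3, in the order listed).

Compare r3 with r2: 5 > -1, 5 > 2.
So r2 strictly dominates r3 for Firm A; r3 is strictly dominated.

3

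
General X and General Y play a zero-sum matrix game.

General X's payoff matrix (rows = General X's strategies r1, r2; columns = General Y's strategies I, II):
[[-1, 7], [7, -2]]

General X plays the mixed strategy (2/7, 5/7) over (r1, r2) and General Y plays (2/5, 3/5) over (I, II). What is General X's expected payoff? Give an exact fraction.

Against (2/5, 3/5), each row's expected payoff is r1: 19/5; r2: 8/5.
Taking the (2/7, 5/7)-weighted average: (2/7)·(19/5) + (5/7)·(8/5) = 78/35.

78/35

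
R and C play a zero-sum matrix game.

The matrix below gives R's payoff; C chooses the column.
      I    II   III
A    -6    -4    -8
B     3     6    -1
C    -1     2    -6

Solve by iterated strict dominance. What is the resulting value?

Row A is strictly dominated by row B (3>-6, 6>-4, -1>-8); eliminate A.
Row C is strictly dominated by row B (3>-1, 6>2, -1>-6); eliminate C.
Column II is strictly dominated by I for C (3<6); eliminate II.
Column I is strictly dominated by III for C (-1<3); eliminate I.
Only (B, III) remains, with payoff -1.

-1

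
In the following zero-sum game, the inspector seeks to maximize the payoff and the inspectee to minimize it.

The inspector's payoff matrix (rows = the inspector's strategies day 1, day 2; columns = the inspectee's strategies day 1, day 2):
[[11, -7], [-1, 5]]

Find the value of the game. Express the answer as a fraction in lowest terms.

2

Row minima are -7 and -1, so the inspector's maximin is -1; column maxima are 11 and 5, so the inspectee's minimax is 5. These differ, so the equilibrium is in mixed strategies.
Let the inspector play day 1 with probability p. The inspectee is indifferent when 11p − (1−p) = −7p + 5(1−p), giving p = 1/4.
Let the inspectee play day 1 with probability q. The inspector is indifferent when 11q − 7(1−q) = −q + 5(1−q), giving q = 1/2.
The value is 11·(1/2) + (-7)·(1/2) = 2.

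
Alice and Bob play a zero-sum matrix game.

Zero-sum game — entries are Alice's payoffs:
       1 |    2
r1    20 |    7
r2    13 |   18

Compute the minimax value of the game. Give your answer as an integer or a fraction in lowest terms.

Row minima are 7 and 13, so Alice's maximin is 13; column maxima are 20 and 18, so Bob's minimax is 18. These differ, so the equilibrium is in mixed strategies.
Let Alice play r1 with probability p. Bob is indifferent when 20p + 13(1−p) = 7p + 18(1−p), giving p = 5/18.
Let Bob play 1 with probability q. Alice is indifferent when 20q + 7(1−q) = 13q + 18(1−q), giving q = 11/18.
The value is 20·(11/18) + (7)·(7/18) = 269/18.

269/18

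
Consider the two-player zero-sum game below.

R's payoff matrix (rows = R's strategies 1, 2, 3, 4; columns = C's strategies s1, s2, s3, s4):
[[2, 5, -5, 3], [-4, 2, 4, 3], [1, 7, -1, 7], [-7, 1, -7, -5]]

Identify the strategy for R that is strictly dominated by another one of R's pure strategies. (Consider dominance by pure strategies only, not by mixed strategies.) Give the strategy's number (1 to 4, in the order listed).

Compare 4 with 1: 2 > -7, 5 > 1, -5 > -7, 3 > -5.
So 1 strictly dominates 4 for R; 4 is strictly dominated.

4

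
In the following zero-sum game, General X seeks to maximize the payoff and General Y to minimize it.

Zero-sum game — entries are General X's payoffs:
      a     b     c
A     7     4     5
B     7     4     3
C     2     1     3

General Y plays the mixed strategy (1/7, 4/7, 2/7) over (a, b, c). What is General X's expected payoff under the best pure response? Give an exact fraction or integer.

33/7

A: (7)·(1/7) + (4)·(4/7) + (5)·(2/7) = 33/7.
B: (7)·(1/7) + (4)·(4/7) + (3)·(2/7) = 29/7.
C: (2)·(1/7) + (1)·(4/7) + (3)·(2/7) = 12/7.
The best pure response is A with expected payoff 33/7.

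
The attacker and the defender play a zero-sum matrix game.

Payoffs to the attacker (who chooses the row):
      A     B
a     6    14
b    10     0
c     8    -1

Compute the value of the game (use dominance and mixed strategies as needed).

Row c is strictly dominated by row b, so the attacker never plays it.
The remaining 2×2 game on (a, b) × (A, B) has no saddle point. Let the attacker play a with probability p; indifference gives 6p + 10(1−p) = 14p, so p = 5/9.
Similarly the defender's optimal q on A is 7/9, and the value is 6·(7/9) + (14)·(2/9) = 70/9.

70/9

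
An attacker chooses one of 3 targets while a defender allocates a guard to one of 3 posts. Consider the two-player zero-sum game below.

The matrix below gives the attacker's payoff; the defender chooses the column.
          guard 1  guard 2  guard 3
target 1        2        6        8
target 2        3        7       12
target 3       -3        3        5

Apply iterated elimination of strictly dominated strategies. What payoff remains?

Row target 3 is strictly dominated by row target 1 (2>-3, 6>3, 8>5); eliminate target 3.
Column guard 2 is strictly dominated by guard 1 for the defender (2<6, 3<7); eliminate guard 2.
Column guard 3 is strictly dominated by guard 1 for the defender (2<8, 3<12); eliminate guard 3.
Row target 1 is strictly dominated by row target 2 (3>2); eliminate target 1.
Only (target 2, guard 1) remains, with payoff 3.

3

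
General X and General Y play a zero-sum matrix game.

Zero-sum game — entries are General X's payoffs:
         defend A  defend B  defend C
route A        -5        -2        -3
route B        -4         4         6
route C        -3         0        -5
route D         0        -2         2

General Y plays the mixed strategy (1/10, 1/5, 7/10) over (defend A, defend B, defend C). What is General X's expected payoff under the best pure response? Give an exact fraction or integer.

23/5

route A: (-5)·(1/10) + (-2)·(1/5) + (-3)·(7/10) = -3.
route B: (-4)·(1/10) + (4)·(1/5) + (6)·(7/10) = 23/5.
route C: (-3)·(1/10) + (0)·(1/5) + (-5)·(7/10) = -19/5.
route D: (0)·(1/10) + (-2)·(1/5) + (2)·(7/10) = 1.
The best pure response is route B with expected payoff 23/5.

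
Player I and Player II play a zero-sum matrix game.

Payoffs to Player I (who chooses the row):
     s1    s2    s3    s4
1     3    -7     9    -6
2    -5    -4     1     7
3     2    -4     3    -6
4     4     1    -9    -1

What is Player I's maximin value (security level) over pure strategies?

The worst-case payoff for each row is 1: -7, 2: -5, 3: -6, 4: -9.
The best of these is -5.

-5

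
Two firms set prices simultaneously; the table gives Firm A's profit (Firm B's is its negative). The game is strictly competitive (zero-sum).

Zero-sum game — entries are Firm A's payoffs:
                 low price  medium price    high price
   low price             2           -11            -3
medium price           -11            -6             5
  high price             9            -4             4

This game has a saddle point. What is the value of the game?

Row minima: -11, -11, -4 → Firm A's maximin is -4.
Column maxima: 9, -4, 5 → Firm B's minimax is -4.
They coincide at (high price, medium price), so the value is -4.

-4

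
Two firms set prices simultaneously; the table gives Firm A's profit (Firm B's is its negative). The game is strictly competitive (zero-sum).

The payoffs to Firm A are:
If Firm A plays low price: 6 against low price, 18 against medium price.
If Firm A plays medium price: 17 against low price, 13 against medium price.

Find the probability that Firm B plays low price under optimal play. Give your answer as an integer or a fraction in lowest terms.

5/16

Row minima are 6 and 13, so Firm A's maximin is 13; column maxima are 17 and 18, so Firm B's minimax is 17. These differ, so the equilibrium is in mixed strategies.
Let Firm B play low price with probability q. Firm A is indifferent when 6q + 18(1−q) = 17q + 13(1−q), giving q = 5/16.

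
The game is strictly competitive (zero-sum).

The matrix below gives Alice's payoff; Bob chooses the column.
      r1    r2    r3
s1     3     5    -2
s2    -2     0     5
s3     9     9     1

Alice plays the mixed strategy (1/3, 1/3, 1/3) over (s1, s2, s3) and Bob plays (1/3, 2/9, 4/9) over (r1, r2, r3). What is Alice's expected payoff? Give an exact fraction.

Against (1/3, 2/9, 4/9), each row's expected payoff is s1: 11/9; s2: 14/9; s3: 49/9.
Taking the (1/3, 1/3, 1/3)-weighted average: (1/3)·(11/9) + (1/3)·(14/9) + (1/3)·(49/9) = 74/27.

74/27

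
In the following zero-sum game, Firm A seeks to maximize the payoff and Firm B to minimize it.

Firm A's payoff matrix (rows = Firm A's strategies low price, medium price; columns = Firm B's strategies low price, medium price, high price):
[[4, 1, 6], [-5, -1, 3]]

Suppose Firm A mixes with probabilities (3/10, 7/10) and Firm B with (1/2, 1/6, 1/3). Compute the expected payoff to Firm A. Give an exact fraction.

Against (1/2, 1/6, 1/3), each row's expected payoff is low price: 25/6; medium price: -5/3.
Taking the (3/10, 7/10)-weighted average: (3/10)·(25/6) + (7/10)·(-5/3) = 1/12.

1/12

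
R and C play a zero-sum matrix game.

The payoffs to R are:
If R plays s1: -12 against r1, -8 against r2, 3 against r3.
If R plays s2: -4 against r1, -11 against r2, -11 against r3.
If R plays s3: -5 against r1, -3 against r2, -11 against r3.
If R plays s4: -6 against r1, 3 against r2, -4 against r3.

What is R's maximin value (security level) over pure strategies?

-6

The worst-case payoff for each row is s1: -12, s2: -11, s3: -11, s4: -6.
The best of these is -6.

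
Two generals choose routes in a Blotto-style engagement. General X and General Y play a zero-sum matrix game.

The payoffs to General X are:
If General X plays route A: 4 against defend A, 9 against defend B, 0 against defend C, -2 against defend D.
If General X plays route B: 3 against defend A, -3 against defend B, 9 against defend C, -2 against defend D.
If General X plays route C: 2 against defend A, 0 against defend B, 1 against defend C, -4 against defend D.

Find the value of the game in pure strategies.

-2

Row minima: -2, -3, -4 → General X's maximin is -2.
Column maxima: 4, 9, 9, -2 → General Y's minimax is -2.
They coincide at (route A, defend D), so the value is -2.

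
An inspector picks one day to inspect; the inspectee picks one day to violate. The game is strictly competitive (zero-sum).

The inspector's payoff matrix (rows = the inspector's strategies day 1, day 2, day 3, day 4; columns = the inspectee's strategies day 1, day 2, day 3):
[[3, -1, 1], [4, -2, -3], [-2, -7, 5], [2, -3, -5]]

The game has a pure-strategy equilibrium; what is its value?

Row minima: -1, -3, -7, -5 → the inspector's maximin is -1.
Column maxima: 4, -1, 5 → the inspectee's minimax is -1.
They coincide at (day 1, day 2), so the value is -1.

-1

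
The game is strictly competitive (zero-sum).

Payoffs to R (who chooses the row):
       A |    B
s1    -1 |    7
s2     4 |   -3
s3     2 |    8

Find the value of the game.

38/13

Row s1 is strictly dominated by row s3, so R never plays it.
The remaining 2×2 game on (s2, s3) × (A, B) has no saddle point. Let R play s2 with probability p; indifference gives 4p + 2(1−p) = −3p + 8(1−p), so p = 6/13.
Similarly C's optimal q on A is 11/13, and the value is 4·(11/13) + (-3)·(2/13) = 38/13.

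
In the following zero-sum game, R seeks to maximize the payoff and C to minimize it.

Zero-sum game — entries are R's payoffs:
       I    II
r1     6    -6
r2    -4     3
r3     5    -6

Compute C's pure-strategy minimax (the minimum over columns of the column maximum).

3

The worst case (largest entry) in each column is I: 6, II: 3.
The best (smallest) of these is 3.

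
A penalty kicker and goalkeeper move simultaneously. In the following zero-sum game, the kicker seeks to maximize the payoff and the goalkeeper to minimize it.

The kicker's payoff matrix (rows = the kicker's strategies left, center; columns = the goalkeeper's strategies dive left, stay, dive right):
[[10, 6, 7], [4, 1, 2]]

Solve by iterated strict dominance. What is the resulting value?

Column dive right is strictly dominated by stay for the goalkeeper (6<7, 1<2); eliminate dive right.
Column dive left is strictly dominated by stay for the goalkeeper (6<10, 1<4); eliminate dive left.
Row center is strictly dominated by row left (6>1); eliminate center.
Only (left, stay) remains, with payoff 6.

6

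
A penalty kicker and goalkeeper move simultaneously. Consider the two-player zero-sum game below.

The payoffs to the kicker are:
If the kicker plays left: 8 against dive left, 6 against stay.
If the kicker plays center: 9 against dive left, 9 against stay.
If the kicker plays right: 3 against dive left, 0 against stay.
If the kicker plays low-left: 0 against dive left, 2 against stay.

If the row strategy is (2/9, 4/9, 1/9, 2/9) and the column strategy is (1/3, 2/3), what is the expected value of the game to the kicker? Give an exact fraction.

Against (1/3, 2/3), each row's expected payoff is left: 20/3; center: 9; right: 1; low-left: 4/3.
Taking the (2/9, 4/9, 1/9, 2/9)-weighted average: (2/9)·(20/3) + (4/9)·(9) + (1/9)·(1) + (2/9)·(4/3) = 53/9.

53/9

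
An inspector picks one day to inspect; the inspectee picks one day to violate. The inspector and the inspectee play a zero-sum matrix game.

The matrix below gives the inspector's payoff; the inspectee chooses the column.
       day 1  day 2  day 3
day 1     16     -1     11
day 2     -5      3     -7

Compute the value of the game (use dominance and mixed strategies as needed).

Column day 1 is strictly dominated by day 3 for the inspectee (it gives the inspector more in every row).
The remaining 2×2 game on (day 1, day 2) × (day 2, day 3) has no saddle point. Let the inspector play day 1 with probability p; indifference gives −p + 3(1−p) = 11p − 7(1−p), so p = 5/11.
Similarly the inspectee's optimal q on day 2 is 9/11, and the value is -1·(9/11) + (11)·(2/11) = 13/11.

13/11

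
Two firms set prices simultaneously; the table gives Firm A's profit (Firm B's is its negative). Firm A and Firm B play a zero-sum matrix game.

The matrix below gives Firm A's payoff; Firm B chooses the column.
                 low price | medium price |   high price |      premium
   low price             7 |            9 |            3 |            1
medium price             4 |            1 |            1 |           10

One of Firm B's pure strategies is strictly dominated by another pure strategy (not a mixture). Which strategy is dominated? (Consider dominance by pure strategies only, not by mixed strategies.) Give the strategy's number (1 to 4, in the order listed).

Firm B prefers columns that give Firm A less. Compare low price with high price: 3 < 7, 1 < 4.
So high price strictly dominates low price for Firm B; low price is strictly dominated.

1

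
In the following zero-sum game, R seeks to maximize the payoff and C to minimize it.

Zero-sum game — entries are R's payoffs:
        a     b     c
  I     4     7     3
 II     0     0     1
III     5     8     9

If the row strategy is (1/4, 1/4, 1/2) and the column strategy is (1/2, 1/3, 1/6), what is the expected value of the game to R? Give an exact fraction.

55/12

Against (1/2, 1/3, 1/6), each row's expected payoff is I: 29/6; II: 1/6; III: 20/3.
Taking the (1/4, 1/4, 1/2)-weighted average: (1/4)·(29/6) + (1/4)·(1/6) + (1/2)·(20/3) = 55/12.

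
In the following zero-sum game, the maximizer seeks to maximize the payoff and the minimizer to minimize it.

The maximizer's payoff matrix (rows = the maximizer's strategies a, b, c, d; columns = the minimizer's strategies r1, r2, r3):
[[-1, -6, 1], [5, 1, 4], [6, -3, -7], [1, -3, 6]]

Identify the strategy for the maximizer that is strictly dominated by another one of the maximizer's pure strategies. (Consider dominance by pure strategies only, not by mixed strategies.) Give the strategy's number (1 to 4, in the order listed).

Compare a with b: 5 > -1, 1 > -6, 4 > 1.
So b strictly dominates a for the maximizer; a is strictly dominated.

1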